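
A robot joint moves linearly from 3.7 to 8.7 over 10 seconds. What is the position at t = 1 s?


s = t/T = 1/10 = 0.1
p(t) = p0 + (pf-p0)*s
= 3.7 + (8.7 - 3.7) * 0.1
= 4.2


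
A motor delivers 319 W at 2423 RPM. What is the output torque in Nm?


omega = 2423 * 2*pi/60 = 253.736 rad/s
tau = P / omega = 319 / 253.736
= 1.2572 Nm


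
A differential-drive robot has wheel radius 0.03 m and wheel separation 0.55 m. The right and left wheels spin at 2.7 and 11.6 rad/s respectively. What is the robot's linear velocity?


vR = r*wR = 0.03*2.7 = 0.081 m/s
vL = r*wL = 0.03*11.6 = 0.348 m/s
v = (vR+vL)/2 = 0.2145 m/s
omega = (vR-vL)/L = -0.4855 rad/s
linear velocity = 0.2145 m/s


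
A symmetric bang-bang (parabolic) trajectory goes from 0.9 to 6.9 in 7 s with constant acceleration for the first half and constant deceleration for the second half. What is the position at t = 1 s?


Symmetric rest-to-rest: each phase covers (pf-p0)/2 in time T/2. 0.5*a*(T/2)^2 = (pf-p0)/2 => a = 4*(pf-p0)/T^2
a = 4*(6.9-0.9)/7^2 = 0.4898
t = 1 is in the acceleration phase (t <= T/2).
p = p0 + 0.5*a*t^2 = 0.9 + 0.5*0.4898*1^2
= 1.1449


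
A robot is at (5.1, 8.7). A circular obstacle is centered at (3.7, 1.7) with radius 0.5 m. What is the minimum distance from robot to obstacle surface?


center_dist = sqrt((5.1-3.7)^2 + (8.7-1.7)^2)
= sqrt(1.96 + 49.0)
= 7.1386
min_dist = center_dist - radius = 7.1386 - 0.5 = 6.6386 m


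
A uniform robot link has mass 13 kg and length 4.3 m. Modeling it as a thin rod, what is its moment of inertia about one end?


I = (1/3) * m * L^2
= (1/3) * 13 * 4.3^2
= 0.333333 * 13 * 18.49
= 80.1233 kg*m^2


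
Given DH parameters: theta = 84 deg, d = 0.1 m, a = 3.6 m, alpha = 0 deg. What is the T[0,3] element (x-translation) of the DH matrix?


T[0,3] = a * cos(theta)
= 3.6 * cos(84 deg)
= 3.6 * 0.1045
= 0.3763


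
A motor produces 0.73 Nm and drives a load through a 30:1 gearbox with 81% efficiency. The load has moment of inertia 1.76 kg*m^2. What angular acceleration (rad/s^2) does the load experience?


tau_out = tau_motor * N * eta
= 0.73 * 30 * 0.81 = 17.739 Nm
alpha = tau_out / I = 17.739 / 1.76
= 10.079 rad/s^2


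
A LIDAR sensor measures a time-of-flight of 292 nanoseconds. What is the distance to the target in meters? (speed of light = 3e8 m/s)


tof = 292 ns = 2.92e-07 s
dist = c * tof / 2
= 3e8 * 2.92e-07 / 2
= 43.8 m


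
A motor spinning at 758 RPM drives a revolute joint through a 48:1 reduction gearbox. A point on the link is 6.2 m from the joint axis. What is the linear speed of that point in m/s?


omega_motor = 758 * 2*pi/60 = 79.3776 rad/s
omega_joint = omega_motor / 48 = 1.6537 rad/s
v = omega_joint * r = 1.6537 * 6.2
= 10.2529 m/s


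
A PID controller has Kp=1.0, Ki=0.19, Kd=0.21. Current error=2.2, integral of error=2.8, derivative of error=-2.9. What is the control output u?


u = Kp*e + Ki*int(e) + Kd*de/dt
= 1.0*2.2 + 0.19*2.8 + 0.21*(-2.9)
= 2.2 + 0.532 + -0.609
= 2.123


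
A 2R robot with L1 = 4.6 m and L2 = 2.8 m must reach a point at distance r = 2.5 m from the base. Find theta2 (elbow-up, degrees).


cos(theta2) = (r^2 - L1^2 - L2^2) / (2*L1*L2)
cos(theta2) = (6.25 - 21.16 - 7.84) / 25.76
cos(theta2) = -0.883152
theta2 = 152.025 degrees


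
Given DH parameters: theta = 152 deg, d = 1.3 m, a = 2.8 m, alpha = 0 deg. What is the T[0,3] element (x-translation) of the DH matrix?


T[0,3] = a * cos(theta)
= 2.8 * cos(152 deg)
= 2.8 * -0.8829
= -2.4723


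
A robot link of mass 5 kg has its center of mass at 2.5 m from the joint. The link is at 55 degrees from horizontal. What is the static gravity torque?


tau = m*g*L*cos(angle)
= 5 * 9.81 * 2.5 * cos(55 deg)
= 5 * 9.81 * 2.5 * 0.5736
= 70.3348 Nm


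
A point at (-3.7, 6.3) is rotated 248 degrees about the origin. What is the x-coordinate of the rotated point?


x' = x*cos(theta) - y*sin(theta)
cos(248 deg) = -0.3746, sin(248 deg) = -0.9272
x' = -3.7 * -0.3746 - 6.3 * -0.9272
= 1.386 - -5.8413
= 7.2273


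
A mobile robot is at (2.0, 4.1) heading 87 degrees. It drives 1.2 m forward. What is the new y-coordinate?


y_new = y0 + d*sin(theta)
= 4.1 + 1.2*sin(87)
= 4.1 + 1.1984
= 5.2984


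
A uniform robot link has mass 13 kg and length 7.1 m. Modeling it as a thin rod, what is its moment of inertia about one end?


I = (1/3) * m * L^2
= (1/3) * 13 * 7.1^2
= 0.333333 * 13 * 50.41
= 218.4433 kg*m^2


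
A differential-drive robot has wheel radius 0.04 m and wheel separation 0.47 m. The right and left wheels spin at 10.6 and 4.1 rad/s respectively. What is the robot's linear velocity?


vR = r*wR = 0.04*10.6 = 0.424 m/s
vL = r*wL = 0.04*4.1 = 0.164 m/s
v = (vR+vL)/2 = 0.294 m/s
omega = (vR-vL)/L = 0.5532 rad/s
linear velocity = 0.294 m/s


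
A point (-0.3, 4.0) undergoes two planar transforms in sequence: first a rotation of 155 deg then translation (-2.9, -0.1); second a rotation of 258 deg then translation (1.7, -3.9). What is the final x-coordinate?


After transform 1:
x1 = cos(155)*-0.3 - sin(155)*4.0 + -2.9 = -4.3186
y1 = sin(155)*-0.3 + cos(155)*4.0 + -0.1 = -3.852
After transform 2:
x2 = cos(258)*-4.3186 - sin(258)*-3.852 + 1.7
= -1.17


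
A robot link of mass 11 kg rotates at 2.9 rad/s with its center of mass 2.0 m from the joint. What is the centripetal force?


F = m * omega^2 * r
= 11 * 2.9^2 * 2.0
= 11 * 8.41 * 2.0
= 185.02 N


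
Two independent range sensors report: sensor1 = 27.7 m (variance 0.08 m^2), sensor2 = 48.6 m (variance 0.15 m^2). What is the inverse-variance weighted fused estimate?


w1 = (1/var1) / (1/var1 + 1/var2)
   = 12.5 / (12.5 + 6.6667) = 0.6522
w2 = 1 - w1 = 0.3478
fused = w1*s1 + w2*s2 = 18.0652 + 16.9043
= 34.9696 m


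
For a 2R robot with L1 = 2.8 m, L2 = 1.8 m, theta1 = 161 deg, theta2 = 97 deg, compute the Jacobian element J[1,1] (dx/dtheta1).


J[1,1] = -L1*sin(t1) - L2*sin(t1+t2)
= -2.8*sin(161) - 1.8*sin(258)
= 0.8491


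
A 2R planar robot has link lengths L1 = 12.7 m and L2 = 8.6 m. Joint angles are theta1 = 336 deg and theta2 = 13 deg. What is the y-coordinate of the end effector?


Convert angles to radians: theta1 = 5.8643, theta2 = 0.2269
y = L1*sin(theta1) + L2*sin(theta1+theta2)
y = -5.1656 + -1.641
y = -6.8065


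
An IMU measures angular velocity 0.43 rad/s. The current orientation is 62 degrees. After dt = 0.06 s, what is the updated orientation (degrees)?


delta_theta = w * dt = 0.43 * 0.06 = 0.0258 rad
= 1.4782 deg
theta_new = 62 + 1.4782 = 63.4782 deg


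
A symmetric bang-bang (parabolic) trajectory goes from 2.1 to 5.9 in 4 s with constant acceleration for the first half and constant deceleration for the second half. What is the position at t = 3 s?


Symmetric rest-to-rest: each phase covers (pf-p0)/2 in time T/2. 0.5*a*(T/2)^2 = (pf-p0)/2 => a = 4*(pf-p0)/T^2
a = 4*(5.9-2.1)/4^2 = 0.95
t = 3 is in the deceleration phase (t > T/2).
p = pf - 0.5*a*(T-t)^2 = 5.9 - 0.5*0.95*1^2
= 5.425


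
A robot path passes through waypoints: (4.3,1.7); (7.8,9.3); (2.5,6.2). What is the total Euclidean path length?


Segment lengths:
  seg1 = sqrt((3.5)^2 + (7.6)^2) = 8.3672
  seg2 = sqrt((-5.3)^2 + (-3.1)^2) = 6.14
Total = 14.5072


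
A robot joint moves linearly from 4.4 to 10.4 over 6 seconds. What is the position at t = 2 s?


s = t/T = 2/6 = 0.3333
p(t) = p0 + (pf-p0)*s
= 4.4 + (10.4 - 4.4) * 0.3333
= 6.4


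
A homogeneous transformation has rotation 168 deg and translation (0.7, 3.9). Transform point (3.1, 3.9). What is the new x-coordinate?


x' = cos(theta)*px - sin(theta)*py + tx
= -0.9781*3.1 - 0.2079*3.9 + 0.7
= -3.1431


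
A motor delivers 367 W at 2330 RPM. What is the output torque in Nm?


omega = 2330 * 2*pi/60 = 243.997 rad/s
tau = P / omega = 367 / 243.997
= 1.5041 Nm


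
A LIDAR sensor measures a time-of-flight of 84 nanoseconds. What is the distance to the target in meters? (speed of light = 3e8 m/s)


tof = 84 ns = 8.4e-08 s
dist = c * tof / 2
= 3e8 * 8.4e-08 / 2
= 12.6 m


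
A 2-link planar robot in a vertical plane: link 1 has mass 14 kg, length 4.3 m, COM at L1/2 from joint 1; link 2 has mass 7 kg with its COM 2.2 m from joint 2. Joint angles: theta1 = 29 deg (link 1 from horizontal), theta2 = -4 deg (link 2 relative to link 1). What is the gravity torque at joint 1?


Horizontal distance from joint 1 to link-1 COM:
  x_c1 = (L1/2)*cos(t1) = 2.15 * 0.8746 = 1.8804 m
Horizontal distance from joint 1 to link-2 COM:
  x_c2 = L1*cos(t1) + Lc2*cos(t1+t2)
       = 4.3*0.8746 + 2.2*0.9063 = 5.7547 m
tau1 = m1*g*x_c1 + m2*g*x_c2
     = 14*9.81*1.8804 + 7*9.81*5.7547
     = 258.2586 + 395.1781
     = 653.4367 Nm


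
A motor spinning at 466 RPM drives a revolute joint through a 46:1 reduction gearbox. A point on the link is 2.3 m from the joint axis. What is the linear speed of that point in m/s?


omega_motor = 466 * 2*pi/60 = 48.7994 rad/s
omega_joint = omega_motor / 46 = 1.0609 rad/s
v = omega_joint * r = 1.0609 * 2.3
= 2.44 m/s


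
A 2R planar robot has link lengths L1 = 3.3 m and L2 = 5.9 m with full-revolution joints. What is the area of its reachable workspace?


r_max = L1 + L2 = 9.2 m
r_min = |L1 - L2| = 2.6 m
Area = pi*(r_max^2 - r_min^2)
= pi*(84.64 - 6.76)
= pi * 77.88
= 244.6672 m^2


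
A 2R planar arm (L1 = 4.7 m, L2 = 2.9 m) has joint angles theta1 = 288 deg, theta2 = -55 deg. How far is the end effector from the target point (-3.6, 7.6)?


End effector via forward kinematics:
x = L1*cos(t1) + L2*cos(t1+t2) = -0.2929
y = L1*sin(t1) + L2*sin(t1+t2) = -6.786
Distance to target:
d = sqrt((-3.6 - -0.2929)^2 + (7.6 - -6.786)^2)
= sqrt(10.937 + 206.9572)
= 14.7612 m


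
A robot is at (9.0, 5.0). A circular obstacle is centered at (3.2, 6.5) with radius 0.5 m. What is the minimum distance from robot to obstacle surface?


center_dist = sqrt((9.0-3.2)^2 + (5.0-6.5)^2)
= sqrt(33.64 + 2.25)
= 5.9908
min_dist = center_dist - radius = 5.9908 - 0.5 = 5.4908 m


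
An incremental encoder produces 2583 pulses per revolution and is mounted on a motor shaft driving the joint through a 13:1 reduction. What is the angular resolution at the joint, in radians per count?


counts per rev = 2583
effective counts at joint = 2583 * 13 = 33579
resolution = 2*pi / 33579
= 1.8712e-04 rad/count


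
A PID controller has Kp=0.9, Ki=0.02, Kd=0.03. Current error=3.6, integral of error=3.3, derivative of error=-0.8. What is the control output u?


u = Kp*e + Ki*int(e) + Kd*de/dt
= 0.9*3.6 + 0.02*3.3 + 0.03*(-0.8)
= 3.24 + 0.066 + -0.024
= 3.282


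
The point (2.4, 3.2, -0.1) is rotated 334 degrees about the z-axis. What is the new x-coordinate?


Rotation about z-axis: x' = x*cos(theta) - y*sin(theta)
= 2.4 * 0.8988 - 3.2 * -0.4384
= 3.5599


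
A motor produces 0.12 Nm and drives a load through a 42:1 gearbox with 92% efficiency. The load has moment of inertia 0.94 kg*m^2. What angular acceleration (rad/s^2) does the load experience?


tau_out = tau_motor * N * eta
= 0.12 * 42 * 0.92 = 4.6368 Nm
alpha = tau_out / I = 4.6368 / 0.94
= 4.9328 rad/s^2


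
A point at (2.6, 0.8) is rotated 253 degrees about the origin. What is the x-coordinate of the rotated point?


x' = x*cos(theta) - y*sin(theta)
cos(253 deg) = -0.2924, sin(253 deg) = -0.9563
x' = 2.6 * -0.2924 - 0.8 * -0.9563
= -0.7602 - -0.765
= 0.0049


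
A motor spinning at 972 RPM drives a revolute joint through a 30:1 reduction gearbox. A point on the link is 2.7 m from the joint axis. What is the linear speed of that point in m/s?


omega_motor = 972 * 2*pi/60 = 101.7876 rad/s
omega_joint = omega_motor / 30 = 3.3929 rad/s
v = omega_joint * r = 3.3929 * 2.7
= 9.1609 m/s


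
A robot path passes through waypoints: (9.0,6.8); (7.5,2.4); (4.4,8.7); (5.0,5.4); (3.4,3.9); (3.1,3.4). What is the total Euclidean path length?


Segment lengths:
  seg1 = sqrt((-1.5)^2 + (-4.4)^2) = 4.6487
  seg2 = sqrt((-3.1)^2 + (6.3)^2) = 7.0214
  seg3 = sqrt((0.6)^2 + (-3.3)^2) = 3.3541
  seg4 = sqrt((-1.6)^2 + (-1.5)^2) = 2.1932
  seg5 = sqrt((-0.3)^2 + (-0.5)^2) = 0.5831
Total = 17.8004


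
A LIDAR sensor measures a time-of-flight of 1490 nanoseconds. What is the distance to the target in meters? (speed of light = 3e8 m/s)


tof = 1490 ns = 1.49e-06 s
dist = c * tof / 2
= 3e8 * 1.49e-06 / 2
= 223.5 m


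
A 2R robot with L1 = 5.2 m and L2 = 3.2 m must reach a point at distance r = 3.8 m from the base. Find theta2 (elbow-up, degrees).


cos(theta2) = (r^2 - L1^2 - L2^2) / (2*L1*L2)
cos(theta2) = (14.44 - 27.04 - 10.24) / 33.28
cos(theta2) = -0.686298
theta2 = 133.3378 degrees


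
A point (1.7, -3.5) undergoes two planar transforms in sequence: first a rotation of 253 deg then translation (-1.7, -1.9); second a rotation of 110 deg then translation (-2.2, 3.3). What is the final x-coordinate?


After transform 1:
x1 = cos(253)*1.7 - sin(253)*-3.5 + -1.7 = -5.5441
y1 = sin(253)*1.7 + cos(253)*-3.5 + -1.9 = -2.5024
After transform 2:
x2 = cos(110)*-5.5441 - sin(110)*-2.5024 + -2.2
= 2.0477


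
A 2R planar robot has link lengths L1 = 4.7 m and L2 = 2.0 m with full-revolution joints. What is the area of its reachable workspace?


r_max = L1 + L2 = 6.7 m
r_min = |L1 - L2| = 2.7 m
Area = pi*(r_max^2 - r_min^2)
= pi*(44.89 - 7.29)
= pi * 37.6
= 118.1239 m^2


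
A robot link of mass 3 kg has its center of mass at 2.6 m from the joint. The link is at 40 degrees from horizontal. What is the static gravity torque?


tau = m*g*L*cos(angle)
= 3 * 9.81 * 2.6 * cos(40 deg)
= 3 * 9.81 * 2.6 * 0.766
= 58.6162 Nm


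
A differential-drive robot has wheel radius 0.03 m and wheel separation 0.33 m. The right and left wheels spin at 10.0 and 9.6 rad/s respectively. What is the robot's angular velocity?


vR = r*wR = 0.03*10.0 = 0.3 m/s
vL = r*wL = 0.03*9.6 = 0.288 m/s
v = (vR+vL)/2 = 0.294 m/s
omega = (vR-vL)/L = 0.0364 rad/s
angular velocity = 0.0364 rad/s


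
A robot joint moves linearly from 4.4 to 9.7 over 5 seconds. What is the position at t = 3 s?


s = t/T = 3/5 = 0.6
p(t) = p0 + (pf-p0)*s
= 4.4 + (9.7 - 4.4) * 0.6
= 7.58


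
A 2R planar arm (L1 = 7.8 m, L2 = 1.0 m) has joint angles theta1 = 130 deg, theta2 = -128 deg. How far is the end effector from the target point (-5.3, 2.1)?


End effector via forward kinematics:
x = L1*cos(t1) + L2*cos(t1+t2) = -4.0144
y = L1*sin(t1) + L2*sin(t1+t2) = 6.01
Distance to target:
d = sqrt((-5.3 - -4.0144)^2 + (2.1 - 6.01)^2)
= sqrt(1.6529 + 15.2885)
= 4.116 m


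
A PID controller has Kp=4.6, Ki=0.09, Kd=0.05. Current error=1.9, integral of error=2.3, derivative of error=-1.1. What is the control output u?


u = Kp*e + Ki*int(e) + Kd*de/dt
= 4.6*1.9 + 0.09*2.3 + 0.05*(-1.1)
= 8.74 + 0.207 + -0.055
= 8.892


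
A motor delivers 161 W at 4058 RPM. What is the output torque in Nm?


omega = 4058 * 2*pi/60 = 424.9528 rad/s
tau = P / omega = 161 / 424.9528
= 0.3789 Nm


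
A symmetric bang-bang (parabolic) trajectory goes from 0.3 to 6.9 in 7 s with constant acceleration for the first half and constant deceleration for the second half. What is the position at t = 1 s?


Symmetric rest-to-rest: each phase covers (pf-p0)/2 in time T/2. 0.5*a*(T/2)^2 = (pf-p0)/2 => a = 4*(pf-p0)/T^2
a = 4*(6.9-0.3)/7^2 = 0.5388
t = 1 is in the acceleration phase (t <= T/2).
p = p0 + 0.5*a*t^2 = 0.3 + 0.5*0.5388*1^2
= 0.5694


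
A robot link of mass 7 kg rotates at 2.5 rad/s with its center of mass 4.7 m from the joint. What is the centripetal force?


F = m * omega^2 * r
= 7 * 2.5^2 * 4.7
= 7 * 6.25 * 4.7
= 205.625 N


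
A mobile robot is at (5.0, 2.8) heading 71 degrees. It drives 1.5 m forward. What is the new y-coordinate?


y_new = y0 + d*sin(theta)
= 2.8 + 1.5*sin(71)
= 2.8 + 1.4183
= 4.2183


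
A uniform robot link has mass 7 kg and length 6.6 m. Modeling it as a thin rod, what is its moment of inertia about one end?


I = (1/3) * m * L^2
= (1/3) * 7 * 6.6^2
= 0.333333 * 7 * 43.56
= 101.64 kg*m^2


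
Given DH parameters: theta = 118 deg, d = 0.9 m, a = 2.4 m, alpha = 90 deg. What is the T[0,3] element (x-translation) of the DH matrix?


T[0,3] = a * cos(theta)
= 2.4 * cos(118 deg)
= 2.4 * -0.4695
= -1.1267


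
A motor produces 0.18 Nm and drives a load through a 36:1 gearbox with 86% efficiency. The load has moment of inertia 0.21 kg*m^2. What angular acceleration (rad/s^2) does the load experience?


tau_out = tau_motor * N * eta
= 0.18 * 36 * 0.86 = 5.5728 Nm
alpha = tau_out / I = 5.5728 / 0.21
= 26.5371 rad/s^2


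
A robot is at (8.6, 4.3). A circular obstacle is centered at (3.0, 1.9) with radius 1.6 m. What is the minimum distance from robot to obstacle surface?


center_dist = sqrt((8.6-3.0)^2 + (4.3-1.9)^2)
= sqrt(31.36 + 5.76)
= 6.0926
min_dist = center_dist - radius = 6.0926 - 1.6 = 4.4926 m


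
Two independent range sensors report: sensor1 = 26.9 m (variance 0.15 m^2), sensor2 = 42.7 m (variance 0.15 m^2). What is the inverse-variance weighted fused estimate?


w1 = (1/var1) / (1/var1 + 1/var2)
   = 6.6667 / (6.6667 + 6.6667) = 0.5
w2 = 1 - w1 = 0.5
fused = w1*s1 + w2*s2 = 13.45 + 21.35
= 34.8 m


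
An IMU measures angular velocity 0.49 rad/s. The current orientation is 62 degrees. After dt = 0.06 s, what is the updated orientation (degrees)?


delta_theta = w * dt = 0.49 * 0.06 = 0.0294 rad
= 1.6845 deg
theta_new = 62 + 1.6845 = 63.6845 deg


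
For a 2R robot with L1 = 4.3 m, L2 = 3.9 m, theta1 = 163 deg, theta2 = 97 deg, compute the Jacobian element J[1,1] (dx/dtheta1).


J[1,1] = -L1*sin(t1) - L2*sin(t1+t2)
= -4.3*sin(163) - 3.9*sin(260)
= 2.5836


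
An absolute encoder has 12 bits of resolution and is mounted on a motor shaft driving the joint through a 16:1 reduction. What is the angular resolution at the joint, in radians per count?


counts = 2^12 = 4096
effective counts at joint = 4096 * 16 = 65536
resolution = 2*pi / 65536
= 9.5874e-05 rad/count


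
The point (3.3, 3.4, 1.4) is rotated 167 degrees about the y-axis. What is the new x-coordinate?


Rotation about y-axis: x' = x*cos(theta) + z*sin(theta)
= 3.3 * -0.9744 + 1.4 * 0.225
= -2.9005


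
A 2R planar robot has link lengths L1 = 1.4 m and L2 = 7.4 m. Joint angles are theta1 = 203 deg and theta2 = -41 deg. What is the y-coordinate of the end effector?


Convert angles to radians: theta1 = 3.543, theta2 = -0.7156
y = L1*sin(theta1) + L2*sin(theta1+theta2)
y = -0.547 + 2.2867
y = 1.7397


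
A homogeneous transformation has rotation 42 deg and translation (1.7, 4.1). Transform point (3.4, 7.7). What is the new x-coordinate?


x' = cos(theta)*px - sin(theta)*py + tx
= 0.7431*3.4 - 0.6691*7.7 + 1.7
= -0.9256


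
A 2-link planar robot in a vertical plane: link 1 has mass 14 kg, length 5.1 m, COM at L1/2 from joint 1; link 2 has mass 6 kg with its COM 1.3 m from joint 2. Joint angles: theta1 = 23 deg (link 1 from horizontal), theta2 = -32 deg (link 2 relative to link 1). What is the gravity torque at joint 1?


Horizontal distance from joint 1 to link-1 COM:
  x_c1 = (L1/2)*cos(t1) = 2.55 * 0.9205 = 2.3473 m
Horizontal distance from joint 1 to link-2 COM:
  x_c2 = L1*cos(t1) + Lc2*cos(t1+t2)
       = 5.1*0.9205 + 1.3*0.9877 = 5.9786 m
tau1 = m1*g*x_c1 + m2*g*x_c2
     = 14*9.81*2.3473 + 6*9.81*5.9786
     = 322.3764 + 351.8986
     = 674.2751 Nm


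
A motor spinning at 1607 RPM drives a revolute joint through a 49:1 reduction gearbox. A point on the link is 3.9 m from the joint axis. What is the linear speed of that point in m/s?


omega_motor = 1607 * 2*pi/60 = 168.2846 rad/s
omega_joint = omega_motor / 49 = 3.4344 rad/s
v = omega_joint * r = 3.4344 * 3.9
= 13.3941 m/s


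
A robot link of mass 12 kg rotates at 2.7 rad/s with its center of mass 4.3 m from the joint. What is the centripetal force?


F = m * omega^2 * r
= 12 * 2.7^2 * 4.3
= 12 * 7.29 * 4.3
= 376.164 N


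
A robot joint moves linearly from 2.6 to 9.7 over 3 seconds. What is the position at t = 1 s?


s = t/T = 1/3 = 0.3333
p(t) = p0 + (pf-p0)*s
= 2.6 + (9.7 - 2.6) * 0.3333
= 4.9667


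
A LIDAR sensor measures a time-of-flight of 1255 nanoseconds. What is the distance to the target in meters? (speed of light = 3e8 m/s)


tof = 1255 ns = 1.255e-06 s
dist = c * tof / 2
= 3e8 * 1.255e-06 / 2
= 188.25 m


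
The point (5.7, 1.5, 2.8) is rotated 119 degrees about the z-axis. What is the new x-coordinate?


Rotation about z-axis: x' = x*cos(theta) - y*sin(theta)
= 5.7 * -0.4848 - 1.5 * 0.8746
= -4.0753


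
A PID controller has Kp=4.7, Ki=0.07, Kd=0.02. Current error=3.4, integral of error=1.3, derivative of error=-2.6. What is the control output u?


u = Kp*e + Ki*int(e) + Kd*de/dt
= 4.7*3.4 + 0.07*1.3 + 0.02*(-2.6)
= 15.98 + 0.091 + -0.052
= 16.019


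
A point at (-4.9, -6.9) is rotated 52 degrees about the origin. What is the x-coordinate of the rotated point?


x' = x*cos(theta) - y*sin(theta)
cos(52 deg) = 0.6157, sin(52 deg) = 0.788
x' = -4.9 * 0.6157 - -6.9 * 0.788
= -3.0167 - -5.4373
= 2.4205


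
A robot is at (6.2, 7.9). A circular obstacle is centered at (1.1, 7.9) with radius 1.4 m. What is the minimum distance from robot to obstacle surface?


center_dist = sqrt((6.2-1.1)^2 + (7.9-7.9)^2)
= sqrt(26.01 + 0.0)
= 5.1
min_dist = center_dist - radius = 5.1 - 1.4 = 3.7 m


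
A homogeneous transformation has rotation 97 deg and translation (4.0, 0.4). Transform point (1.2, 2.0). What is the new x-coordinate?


x' = cos(theta)*px - sin(theta)*py + tx
= -0.1219*1.2 - 0.9925*2.0 + 4.0
= 1.8687


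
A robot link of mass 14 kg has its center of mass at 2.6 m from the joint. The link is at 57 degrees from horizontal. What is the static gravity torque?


tau = m*g*L*cos(angle)
= 14 * 9.81 * 2.6 * cos(57 deg)
= 14 * 9.81 * 2.6 * 0.5446
= 194.4819 Nm


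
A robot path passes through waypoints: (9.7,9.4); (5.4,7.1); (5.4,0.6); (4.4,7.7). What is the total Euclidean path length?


Segment lengths:
  seg1 = sqrt((-4.3)^2 + (-2.3)^2) = 4.8765
  seg2 = sqrt((0.0)^2 + (-6.5)^2) = 6.5
  seg3 = sqrt((-1.0)^2 + (7.1)^2) = 7.1701
Total = 18.5466


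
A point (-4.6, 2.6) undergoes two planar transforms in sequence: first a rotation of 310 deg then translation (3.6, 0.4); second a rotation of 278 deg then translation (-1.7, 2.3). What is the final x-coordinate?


After transform 1:
x1 = cos(310)*-4.6 - sin(310)*2.6 + 3.6 = 2.6349
y1 = sin(310)*-4.6 + cos(310)*2.6 + 0.4 = 5.5951
After transform 2:
x2 = cos(278)*2.6349 - sin(278)*5.5951 + -1.7
= 4.2073


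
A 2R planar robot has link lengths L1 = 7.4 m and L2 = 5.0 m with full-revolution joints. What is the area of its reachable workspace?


r_max = L1 + L2 = 12.4 m
r_min = |L1 - L2| = 2.4 m
Area = pi*(r_max^2 - r_min^2)
= pi*(153.76 - 5.76)
= pi * 148.0
= 464.9557 m^2


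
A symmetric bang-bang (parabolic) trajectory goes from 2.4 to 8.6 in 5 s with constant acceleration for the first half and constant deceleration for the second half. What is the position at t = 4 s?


Symmetric rest-to-rest: each phase covers (pf-p0)/2 in time T/2. 0.5*a*(T/2)^2 = (pf-p0)/2 => a = 4*(pf-p0)/T^2
a = 4*(8.6-2.4)/5^2 = 0.992
t = 4 is in the deceleration phase (t > T/2).
p = pf - 0.5*a*(T-t)^2 = 8.6 - 0.5*0.992*1^2
= 8.104


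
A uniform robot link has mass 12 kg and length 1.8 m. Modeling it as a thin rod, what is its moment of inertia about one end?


I = (1/3) * m * L^2
= (1/3) * 12 * 1.8^2
= 0.333333 * 12 * 3.24
= 12.96 kg*m^2


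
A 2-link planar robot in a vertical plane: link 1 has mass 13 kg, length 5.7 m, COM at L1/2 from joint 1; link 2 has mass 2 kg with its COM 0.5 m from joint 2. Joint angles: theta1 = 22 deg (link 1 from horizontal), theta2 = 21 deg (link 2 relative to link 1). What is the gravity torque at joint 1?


Horizontal distance from joint 1 to link-1 COM:
  x_c1 = (L1/2)*cos(t1) = 2.85 * 0.9272 = 2.6425 m
Horizontal distance from joint 1 to link-2 COM:
  x_c2 = L1*cos(t1) + Lc2*cos(t1+t2)
       = 5.7*0.9272 + 0.5*0.7314 = 5.6506 m
tau1 = m1*g*x_c1 + m2*g*x_c2
     = 13*9.81*2.6425 + 2*9.81*5.6506
     = 336.9947 + 110.8653
     = 447.86 Nm


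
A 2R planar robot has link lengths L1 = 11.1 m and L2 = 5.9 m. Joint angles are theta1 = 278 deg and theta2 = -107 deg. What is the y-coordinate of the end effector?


Convert angles to radians: theta1 = 4.852, theta2 = -1.8675
y = L1*sin(theta1) + L2*sin(theta1+theta2)
y = -10.992 + 0.923
y = -10.069


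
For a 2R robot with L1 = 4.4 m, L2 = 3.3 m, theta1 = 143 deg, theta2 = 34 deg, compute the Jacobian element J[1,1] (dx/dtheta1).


J[1,1] = -L1*sin(t1) - L2*sin(t1+t2)
= -4.4*sin(143) - 3.3*sin(177)
= -2.8207


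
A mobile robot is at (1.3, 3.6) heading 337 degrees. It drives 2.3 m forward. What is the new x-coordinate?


x_new = x0 + d*cos(theta)
= 1.3 + 2.3*cos(337)
= 1.3 + 2.1172
= 3.4172


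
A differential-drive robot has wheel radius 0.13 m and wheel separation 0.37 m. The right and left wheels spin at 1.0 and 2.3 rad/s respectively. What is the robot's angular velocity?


vR = r*wR = 0.13*1.0 = 0.13 m/s
vL = r*wL = 0.13*2.3 = 0.299 m/s
v = (vR+vL)/2 = 0.2145 m/s
omega = (vR-vL)/L = -0.4568 rad/s
angular velocity = -0.4568 rad/s


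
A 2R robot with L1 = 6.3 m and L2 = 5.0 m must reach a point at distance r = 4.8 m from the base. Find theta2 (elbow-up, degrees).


cos(theta2) = (r^2 - L1^2 - L2^2) / (2*L1*L2)
cos(theta2) = (23.04 - 39.69 - 25.0) / 63.0
cos(theta2) = -0.661111
theta2 = 131.3847 degrees


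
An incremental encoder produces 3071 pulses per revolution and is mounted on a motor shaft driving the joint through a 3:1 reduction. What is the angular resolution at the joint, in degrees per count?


counts per rev = 3071
effective counts at joint = 3071 * 3 = 9213
resolution = 360 / 9213
= 0.0391 deg/count


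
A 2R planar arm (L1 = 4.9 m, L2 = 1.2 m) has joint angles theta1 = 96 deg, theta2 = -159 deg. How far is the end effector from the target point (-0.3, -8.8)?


End effector via forward kinematics:
x = L1*cos(t1) + L2*cos(t1+t2) = 0.0326
y = L1*sin(t1) + L2*sin(t1+t2) = 3.8039
Distance to target:
d = sqrt((-0.3 - 0.0326)^2 + (-8.8 - 3.8039)^2)
= sqrt(0.1106 + 158.8595)
= 12.6083 m


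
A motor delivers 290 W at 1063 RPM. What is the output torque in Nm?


omega = 1063 * 2*pi/60 = 111.3171 rad/s
tau = P / omega = 290 / 111.3171
= 2.6052 Nm


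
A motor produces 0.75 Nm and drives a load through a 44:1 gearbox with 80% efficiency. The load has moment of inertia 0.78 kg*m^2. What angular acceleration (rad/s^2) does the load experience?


tau_out = tau_motor * N * eta
= 0.75 * 44 * 0.8 = 26.4 Nm
alpha = tau_out / I = 26.4 / 0.78
= 33.8462 rad/s^2


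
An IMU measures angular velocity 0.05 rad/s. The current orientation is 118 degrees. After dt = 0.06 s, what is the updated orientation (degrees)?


delta_theta = w * dt = 0.05 * 0.06 = 0.003 rad
= 0.1719 deg
theta_new = 118 + 0.1719 = 118.1719 deg


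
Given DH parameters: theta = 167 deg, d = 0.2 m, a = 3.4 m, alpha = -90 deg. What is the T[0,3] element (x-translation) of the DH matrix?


T[0,3] = a * cos(theta)
= 3.4 * cos(167 deg)
= 3.4 * -0.9744
= -3.3129


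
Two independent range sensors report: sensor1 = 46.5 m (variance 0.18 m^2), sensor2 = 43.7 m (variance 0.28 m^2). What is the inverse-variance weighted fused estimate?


w1 = (1/var1) / (1/var1 + 1/var2)
   = 5.5556 / (5.5556 + 3.5714) = 0.6087
w2 = 1 - w1 = 0.3913
fused = w1*s1 + w2*s2 = 28.3043 + 17.1
= 45.4043 m


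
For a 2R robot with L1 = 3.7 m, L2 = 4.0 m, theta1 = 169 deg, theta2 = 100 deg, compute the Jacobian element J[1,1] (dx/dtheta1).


J[1,1] = -L1*sin(t1) - L2*sin(t1+t2)
= -3.7*sin(169) - 4.0*sin(269)
= 3.2934


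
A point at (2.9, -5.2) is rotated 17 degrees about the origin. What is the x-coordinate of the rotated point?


x' = x*cos(theta) - y*sin(theta)
cos(17 deg) = 0.9563, sin(17 deg) = 0.2924
x' = 2.9 * 0.9563 - -5.2 * 0.2924
= 2.7733 - -1.5203
= 4.2936


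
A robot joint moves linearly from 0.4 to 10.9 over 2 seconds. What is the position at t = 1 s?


s = t/T = 1/2 = 0.5
p(t) = p0 + (pf-p0)*s
= 0.4 + (10.9 - 0.4) * 0.5
= 5.65


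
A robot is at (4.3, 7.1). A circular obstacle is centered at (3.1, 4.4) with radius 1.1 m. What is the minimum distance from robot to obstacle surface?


center_dist = sqrt((4.3-3.1)^2 + (7.1-4.4)^2)
= sqrt(1.44 + 7.29)
= 2.9547
min_dist = center_dist - radius = 2.9547 - 1.1 = 1.8547 m


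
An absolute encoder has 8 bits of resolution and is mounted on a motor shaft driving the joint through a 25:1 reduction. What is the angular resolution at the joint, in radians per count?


counts = 2^8 = 256
effective counts at joint = 256 * 25 = 6400
resolution = 2*pi / 6400
= 9.8175e-04 rad/count


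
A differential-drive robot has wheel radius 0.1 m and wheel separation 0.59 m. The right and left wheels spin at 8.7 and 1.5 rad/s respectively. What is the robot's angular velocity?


vR = r*wR = 0.1*8.7 = 0.87 m/s
vL = r*wL = 0.1*1.5 = 0.15 m/s
v = (vR+vL)/2 = 0.51 m/s
omega = (vR-vL)/L = 1.2203 rad/s
angular velocity = 1.2203 rad/s


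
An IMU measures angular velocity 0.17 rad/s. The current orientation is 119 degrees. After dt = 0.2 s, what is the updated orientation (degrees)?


delta_theta = w * dt = 0.17 * 0.2 = 0.034 rad
= 1.9481 deg
theta_new = 119 + 1.9481 = 120.9481 deg


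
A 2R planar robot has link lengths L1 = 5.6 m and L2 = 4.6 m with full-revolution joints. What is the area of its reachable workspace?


r_max = L1 + L2 = 10.2 m
r_min = |L1 - L2| = 1.0 m
Area = pi*(r_max^2 - r_min^2)
= pi*(104.04 - 1.0)
= pi * 103.04
= 323.7097 m^2


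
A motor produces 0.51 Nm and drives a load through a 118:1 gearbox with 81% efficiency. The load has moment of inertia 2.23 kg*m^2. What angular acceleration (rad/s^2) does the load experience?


tau_out = tau_motor * N * eta
= 0.51 * 118 * 0.81 = 48.7458 Nm
alpha = tau_out / I = 48.7458 / 2.23
= 21.8591 rad/s^2


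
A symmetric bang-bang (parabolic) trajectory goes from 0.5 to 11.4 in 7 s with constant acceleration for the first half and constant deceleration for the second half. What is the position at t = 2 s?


Symmetric rest-to-rest: each phase covers (pf-p0)/2 in time T/2. 0.5*a*(T/2)^2 = (pf-p0)/2 => a = 4*(pf-p0)/T^2
a = 4*(11.4-0.5)/7^2 = 0.8898
t = 2 is in the acceleration phase (t <= T/2).
p = p0 + 0.5*a*t^2 = 0.5 + 0.5*0.8898*2^2
= 2.2796


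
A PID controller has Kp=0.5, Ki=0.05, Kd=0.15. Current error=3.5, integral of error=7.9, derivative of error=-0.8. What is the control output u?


u = Kp*e + Ki*int(e) + Kd*de/dt
= 0.5*3.5 + 0.05*7.9 + 0.15*(-0.8)
= 1.75 + 0.395 + -0.12
= 2.025


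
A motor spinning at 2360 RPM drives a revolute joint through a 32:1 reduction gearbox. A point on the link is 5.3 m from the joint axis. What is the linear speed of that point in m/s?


omega_motor = 2360 * 2*pi/60 = 247.1386 rad/s
omega_joint = omega_motor / 32 = 7.7231 rad/s
v = omega_joint * r = 7.7231 * 5.3
= 40.9323 m/s


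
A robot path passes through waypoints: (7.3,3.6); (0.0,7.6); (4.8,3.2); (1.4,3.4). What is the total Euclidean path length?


Segment lengths:
  seg1 = sqrt((-7.3)^2 + (4.0)^2) = 8.3241
  seg2 = sqrt((4.8)^2 + (-4.4)^2) = 6.5115
  seg3 = sqrt((-3.4)^2 + (0.2)^2) = 3.4059
Total = 18.2415


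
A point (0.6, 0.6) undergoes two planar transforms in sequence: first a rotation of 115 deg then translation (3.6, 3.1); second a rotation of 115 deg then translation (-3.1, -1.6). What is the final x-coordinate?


After transform 1:
x1 = cos(115)*0.6 - sin(115)*0.6 + 3.6 = 2.8026
y1 = sin(115)*0.6 + cos(115)*0.6 + 3.1 = 3.3902
After transform 2:
x2 = cos(115)*2.8026 - sin(115)*3.3902 + -3.1
= -7.357


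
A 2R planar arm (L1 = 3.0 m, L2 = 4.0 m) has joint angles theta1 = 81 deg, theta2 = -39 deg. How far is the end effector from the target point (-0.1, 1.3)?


End effector via forward kinematics:
x = L1*cos(t1) + L2*cos(t1+t2) = 3.4419
y = L1*sin(t1) + L2*sin(t1+t2) = 5.6396
Distance to target:
d = sqrt((-0.1 - 3.4419)^2 + (1.3 - 5.6396)^2)
= sqrt(12.5449 + 18.832)
= 5.6015 m


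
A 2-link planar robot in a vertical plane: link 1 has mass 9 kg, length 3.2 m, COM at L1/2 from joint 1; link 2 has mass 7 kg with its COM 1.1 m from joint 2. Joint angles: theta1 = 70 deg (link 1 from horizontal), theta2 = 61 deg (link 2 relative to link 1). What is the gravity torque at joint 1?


Horizontal distance from joint 1 to link-1 COM:
  x_c1 = (L1/2)*cos(t1) = 1.6 * 0.342 = 0.5472 m
Horizontal distance from joint 1 to link-2 COM:
  x_c2 = L1*cos(t1) + Lc2*cos(t1+t2)
       = 3.2*0.342 + 1.1*-0.6561 = 0.3728 m
tau1 = m1*g*x_c1 + m2*g*x_c2
     = 9*9.81*0.5472 + 7*9.81*0.3728
     = 48.3151 + 25.6001
     = 73.9153 Nm


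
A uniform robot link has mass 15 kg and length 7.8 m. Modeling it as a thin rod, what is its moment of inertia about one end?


I = (1/3) * m * L^2
= (1/3) * 15 * 7.8^2
= 0.333333 * 15 * 60.84
= 304.2 kg*m^2


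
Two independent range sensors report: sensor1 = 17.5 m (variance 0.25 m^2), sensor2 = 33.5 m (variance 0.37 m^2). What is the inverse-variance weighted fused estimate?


w1 = (1/var1) / (1/var1 + 1/var2)
   = 4.0 / (4.0 + 2.7027) = 0.5968
w2 = 1 - w1 = 0.4032
fused = w1*s1 + w2*s2 = 10.4435 + 13.5081
= 23.9516 m


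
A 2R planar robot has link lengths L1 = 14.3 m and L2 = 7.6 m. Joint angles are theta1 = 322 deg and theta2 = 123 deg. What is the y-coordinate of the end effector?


Convert angles to radians: theta1 = 5.62, theta2 = 2.1468
y = L1*sin(theta1) + L2*sin(theta1+theta2)
y = -8.804 + 7.5711
y = -1.2329


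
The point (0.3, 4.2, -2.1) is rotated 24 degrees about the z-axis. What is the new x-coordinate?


Rotation about z-axis: x' = x*cos(theta) - y*sin(theta)
= 0.3 * 0.9135 - 4.2 * 0.4067
= -1.4342


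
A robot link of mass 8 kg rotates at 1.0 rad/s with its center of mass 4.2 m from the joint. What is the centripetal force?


F = m * omega^2 * r
= 8 * 1.0^2 * 4.2
= 8 * 1.0 * 4.2
= 33.6 N


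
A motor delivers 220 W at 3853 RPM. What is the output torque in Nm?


omega = 3853 * 2*pi/60 = 403.4852 rad/s
tau = P / omega = 220 / 403.4852
= 0.5452 Nm


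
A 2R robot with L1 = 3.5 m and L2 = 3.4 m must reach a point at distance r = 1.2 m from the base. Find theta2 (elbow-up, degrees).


cos(theta2) = (r^2 - L1^2 - L2^2) / (2*L1*L2)
cos(theta2) = (1.44 - 12.25 - 11.56) / 23.8
cos(theta2) = -0.939916
theta2 = 160.0374 degrees


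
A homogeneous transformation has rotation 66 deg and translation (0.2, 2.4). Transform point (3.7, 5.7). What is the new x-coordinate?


x' = cos(theta)*px - sin(theta)*py + tx
= 0.4067*3.7 - 0.9135*5.7 + 0.2
= -3.5023


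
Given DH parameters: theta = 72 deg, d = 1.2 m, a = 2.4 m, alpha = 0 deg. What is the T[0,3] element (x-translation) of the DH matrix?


T[0,3] = a * cos(theta)
= 2.4 * cos(72 deg)
= 2.4 * 0.309
= 0.7416


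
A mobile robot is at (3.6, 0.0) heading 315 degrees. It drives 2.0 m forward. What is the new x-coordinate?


x_new = x0 + d*cos(theta)
= 3.6 + 2.0*cos(315)
= 3.6 + 1.4142
= 5.0142


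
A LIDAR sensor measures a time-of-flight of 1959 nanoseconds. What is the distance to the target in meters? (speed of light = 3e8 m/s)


tof = 1959 ns = 1.959e-06 s
dist = c * tof / 2
= 3e8 * 1.959e-06 / 2
= 293.85 m


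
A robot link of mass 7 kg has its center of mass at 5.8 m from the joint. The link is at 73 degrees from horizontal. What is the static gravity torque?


tau = m*g*L*cos(angle)
= 7 * 9.81 * 5.8 * cos(73 deg)
= 7 * 9.81 * 5.8 * 0.2924
= 116.4476 Nm


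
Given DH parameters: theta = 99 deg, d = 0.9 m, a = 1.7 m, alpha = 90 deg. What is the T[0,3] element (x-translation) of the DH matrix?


T[0,3] = a * cos(theta)
= 1.7 * cos(99 deg)
= 1.7 * -0.1564
= -0.2659


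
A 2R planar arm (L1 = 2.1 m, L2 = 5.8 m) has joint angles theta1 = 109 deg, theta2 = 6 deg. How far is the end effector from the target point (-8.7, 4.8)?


End effector via forward kinematics:
x = L1*cos(t1) + L2*cos(t1+t2) = -3.1349
y = L1*sin(t1) + L2*sin(t1+t2) = 7.2422
Distance to target:
d = sqrt((-8.7 - -3.1349)^2 + (4.8 - 7.2422)^2)
= sqrt(30.9706 + 5.9642)
= 6.0774 m


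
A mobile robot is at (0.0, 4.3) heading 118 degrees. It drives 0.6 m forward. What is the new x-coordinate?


x_new = x0 + d*cos(theta)
= 0.0 + 0.6*cos(118)
= 0.0 + -0.2817
= -0.2817


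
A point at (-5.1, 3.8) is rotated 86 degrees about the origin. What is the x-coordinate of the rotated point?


x' = x*cos(theta) - y*sin(theta)
cos(86 deg) = 0.0698, sin(86 deg) = 0.9976
x' = -5.1 * 0.0698 - 3.8 * 0.9976
= -0.3558 - 3.7907
= -4.1465


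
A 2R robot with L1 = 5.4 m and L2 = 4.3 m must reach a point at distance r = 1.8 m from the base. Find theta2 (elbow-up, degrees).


cos(theta2) = (r^2 - L1^2 - L2^2) / (2*L1*L2)
cos(theta2) = (3.24 - 29.16 - 18.49) / 46.44
cos(theta2) = -0.956288
theta2 = 162.9967 degrees


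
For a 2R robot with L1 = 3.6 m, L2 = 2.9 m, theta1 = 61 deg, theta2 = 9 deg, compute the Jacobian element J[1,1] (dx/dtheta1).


J[1,1] = -L1*sin(t1) - L2*sin(t1+t2)
= -3.6*sin(61) - 2.9*sin(70)
= -5.8737


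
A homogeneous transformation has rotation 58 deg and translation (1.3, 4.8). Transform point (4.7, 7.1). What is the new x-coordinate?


x' = cos(theta)*px - sin(theta)*py + tx
= 0.5299*4.7 - 0.848*7.1 + 1.3
= -2.2305


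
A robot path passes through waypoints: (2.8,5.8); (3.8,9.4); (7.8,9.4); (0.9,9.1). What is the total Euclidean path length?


Segment lengths:
  seg1 = sqrt((1.0)^2 + (3.6)^2) = 3.7363
  seg2 = sqrt((4.0)^2 + (0.0)^2) = 4.0
  seg3 = sqrt((-6.9)^2 + (-0.3)^2) = 6.9065
Total = 14.6428


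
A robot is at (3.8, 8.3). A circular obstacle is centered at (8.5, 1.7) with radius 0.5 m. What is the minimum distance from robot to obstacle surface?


center_dist = sqrt((3.8-8.5)^2 + (8.3-1.7)^2)
= sqrt(22.09 + 43.56)
= 8.1025
min_dist = center_dist - radius = 8.1025 - 0.5 = 7.6025 m


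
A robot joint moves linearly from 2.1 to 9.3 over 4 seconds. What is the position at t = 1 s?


s = t/T = 1/4 = 0.25
p(t) = p0 + (pf-p0)*s
= 2.1 + (9.3 - 2.1) * 0.25
= 3.9


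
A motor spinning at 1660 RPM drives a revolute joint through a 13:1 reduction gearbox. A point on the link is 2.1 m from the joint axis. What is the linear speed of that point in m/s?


omega_motor = 1660 * 2*pi/60 = 173.8348 rad/s
omega_joint = omega_motor / 13 = 13.3719 rad/s
v = omega_joint * r = 13.3719 * 2.1
= 28.081 m/s


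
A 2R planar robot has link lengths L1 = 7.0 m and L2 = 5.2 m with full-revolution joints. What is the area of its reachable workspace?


r_max = L1 + L2 = 12.2 m
r_min = |L1 - L2| = 1.8 m
Area = pi*(r_max^2 - r_min^2)
= pi*(148.84 - 3.24)
= pi * 145.6
= 457.4159 m^2


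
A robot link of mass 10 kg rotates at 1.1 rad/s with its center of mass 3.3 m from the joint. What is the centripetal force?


F = m * omega^2 * r
= 10 * 1.1^2 * 3.3
= 10 * 1.21 * 3.3
= 39.93 N


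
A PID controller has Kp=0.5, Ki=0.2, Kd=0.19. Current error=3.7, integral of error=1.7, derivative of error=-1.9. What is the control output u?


u = Kp*e + Ki*int(e) + Kd*de/dt
= 0.5*3.7 + 0.2*1.7 + 0.19*(-1.9)
= 1.85 + 0.34 + -0.361
= 1.829


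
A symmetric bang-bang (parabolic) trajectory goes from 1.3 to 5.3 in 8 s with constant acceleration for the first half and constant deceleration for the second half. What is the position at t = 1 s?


Symmetric rest-to-rest: each phase covers (pf-p0)/2 in time T/2. 0.5*a*(T/2)^2 = (pf-p0)/2 => a = 4*(pf-p0)/T^2
a = 4*(5.3-1.3)/8^2 = 0.25
t = 1 is in the acceleration phase (t <= T/2).
p = p0 + 0.5*a*t^2 = 1.3 + 0.5*0.25*1^2
= 1.425


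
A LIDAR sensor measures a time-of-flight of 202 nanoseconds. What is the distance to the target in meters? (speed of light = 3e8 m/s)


tof = 202 ns = 2.02e-07 s
dist = c * tof / 2
= 3e8 * 2.02e-07 / 2
= 30.3 m


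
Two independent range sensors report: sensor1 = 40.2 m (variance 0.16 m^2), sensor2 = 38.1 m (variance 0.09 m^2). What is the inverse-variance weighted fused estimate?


w1 = (1/var1) / (1/var1 + 1/var2)
   = 6.25 / (6.25 + 11.1111) = 0.36
w2 = 1 - w1 = 0.64
fused = w1*s1 + w2*s2 = 14.472 + 24.384
= 38.856 m
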